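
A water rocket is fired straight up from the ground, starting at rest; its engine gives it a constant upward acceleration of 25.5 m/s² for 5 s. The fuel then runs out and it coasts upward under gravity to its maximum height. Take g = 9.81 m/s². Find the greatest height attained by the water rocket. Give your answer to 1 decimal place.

Phase 1 (powered ascent): v₀ = 0 m/s, a = 25.5 m/s².
v = v₀ + at = 0 + (25.5)(5) = 128 m/s
Δx = v₀t + ½at² = 0·5 + 0.5·25.5·5² = 319 m

Phase 2 (coasting upward): v₀ = 128 m/s, a = -9.81 m/s².
v = v₀ + at → t = (0 − 128) / -9.81 = 13.0 s
v² = v₀² + 2aΔx → Δx = (0² − 128²)/(2·-9.81) = 829 m
Maximum height = 319 + 829 = 1150 m

1147.3 m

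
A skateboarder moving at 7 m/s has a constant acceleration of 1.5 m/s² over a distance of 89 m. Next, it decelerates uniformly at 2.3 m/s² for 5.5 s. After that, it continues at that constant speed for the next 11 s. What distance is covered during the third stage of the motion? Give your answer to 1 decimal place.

56.4 m

Phase 1 (accelerating): v₀ = 7.00 m/s, a = 1.5 m/s².
v² = v₀² + 2aΔx = 7.00² + 2·1.5·89 = 316 → v = 17.8 m/s
t = (v − v₀)/a = (17.8 − 7.00)/1.5 = 7.18 s

Phase 2 (decelerating): v₀ = 17.8 m/s, a = -2.3 m/s².
v = v₀ + at = 17.8 + (-2.3)(5.5) = 5.13 m/s
Δx = v₀t + ½at² = 17.8·5.5 + 0.5·-2.3·5.5² = 63.0 m

Phase 3 (constant speed): v₀ = 5.13 m/s, a = 0 m/s².
v = v₀ + at = 5.13 + (0)(11) = 5.13 m/s
Δx = v₀t + ½at² = 5.13·11 + 0.5·0·11² = 56.4 m
Distance in phase 3 = 56.4 m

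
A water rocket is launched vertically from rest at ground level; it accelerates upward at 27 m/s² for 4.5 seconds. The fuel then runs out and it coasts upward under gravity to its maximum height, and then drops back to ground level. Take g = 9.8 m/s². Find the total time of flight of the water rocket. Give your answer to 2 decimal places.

31.37 s

Phase 1 (powered ascent): v₀ = 0 m/s, a = 27 m/s².
v = v₀ + at = 0 + (27)(4.5) = 122 m/s
Δx = v₀t + ½at² = 0·4.5 + 0.5·27·4.5² = 273 m

Phase 2 (coasting upward): v₀ = 122 m/s, a = -9.8 m/s².
v = v₀ + at → t = (0 − 122) / -9.8 = 12.4 s
v² = v₀² + 2aΔx → Δx = (0² − 122²)/(2·-9.8) = 753 m

Phase 3 (free fall): v₀ = 0 m/s, a = -9.8 m/s².
Falls 1030 m from rest: t = √(2·1030/9.8) = 14.5 s; v = g·t = 142 m/s.
Total time = 4.50 + 12.4 + 14.5 = 31.4 s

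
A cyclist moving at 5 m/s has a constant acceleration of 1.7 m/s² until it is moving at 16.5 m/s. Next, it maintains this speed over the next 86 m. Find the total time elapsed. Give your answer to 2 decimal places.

11.98 s

Phase 1 (accelerating): v₀ = 5.00 m/s, a = 1.7 m/s².
v = v₀ + at → t = (16.5 − 5.00) / 1.7 = 6.76 s
v² = v₀² + 2aΔx → Δx = (16.5² − 5.00²)/(2·1.7) = 72.7 m

Phase 2 (constant speed): v₀ = 16.5 m/s, a = 0 m/s².
Constant speed: t = d/v = 86/16.5 = 5.21 s
Total time = 6.76 + 5.21 = 12.0 s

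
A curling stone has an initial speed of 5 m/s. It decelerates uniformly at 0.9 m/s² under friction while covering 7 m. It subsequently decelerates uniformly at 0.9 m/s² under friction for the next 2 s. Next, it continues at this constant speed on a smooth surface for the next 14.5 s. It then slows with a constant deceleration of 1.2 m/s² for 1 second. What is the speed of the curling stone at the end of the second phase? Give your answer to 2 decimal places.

1.72 m/s

Phase 1 (decelerating): v₀ = 5.00 m/s, a = -0.9 m/s².
v² = v₀² + 2aΔx = 5.00² + 2·-0.9·7 = 12.4 → v = 3.52 m/s
t = (v − v₀)/a = (3.52 − 5.00)/-0.9 = 1.64 s

Phase 2 (decelerating): v₀ = 3.52 m/s, a = -0.9 m/s².
v = v₀ + at = 3.52 + (-0.9)(2) = 1.72 m/s
Δx = v₀t + ½at² = 3.52·2 + 0.5·-0.9·2² = 5.24 m
Speed at end of phase 2 = 1.72 m/s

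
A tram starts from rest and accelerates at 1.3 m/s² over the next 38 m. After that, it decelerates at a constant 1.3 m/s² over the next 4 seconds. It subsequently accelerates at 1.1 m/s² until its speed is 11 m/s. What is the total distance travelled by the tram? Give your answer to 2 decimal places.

112.15 m

Phase 1 (accelerating): v₀ = 0 m/s, a = 1.3 m/s².
v² = v₀² + 2aΔx = 0² + 2·1.3·38 = 98.8 → v = 9.94 m/s
t = (v − v₀)/a = (9.94 − 0)/1.3 = 7.65 s

Phase 2 (decelerating): v₀ = 9.94 m/s, a = -1.3 m/s².
v = v₀ + at = 9.94 + (-1.3)(4) = 4.74 m/s
Δx = v₀t + ½at² = 9.94·4 + 0.5·-1.3·4² = 29.4 m

Phase 3 (accelerating): v₀ = 4.74 m/s, a = 1.1 m/s².
v = v₀ + at → t = (11 − 4.74) / 1.1 = 5.69 s
v² = v₀² + 2aΔx → Δx = (11² − 4.74²)/(2·1.1) = 44.8 m
Total distance = 38.0 + 29.4 + 44.8 = 112 m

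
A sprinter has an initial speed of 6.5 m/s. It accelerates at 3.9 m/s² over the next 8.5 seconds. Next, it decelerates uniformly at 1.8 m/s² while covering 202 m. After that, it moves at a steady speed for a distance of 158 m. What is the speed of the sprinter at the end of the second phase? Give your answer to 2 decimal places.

Phase 1 (accelerating): v₀ = 6.50 m/s, a = 3.9 m/s².
v = v₀ + at = 6.50 + (3.9)(8.5) = 39.6 m/s
Δx = v₀t + ½at² = 6.50·8.5 + 0.5·3.9·8.5² = 196 m

Phase 2 (decelerating): v₀ = 39.6 m/s, a = -1.8 m/s².
v² = v₀² + 2aΔx = 39.6² + 2·-1.8·202 = 845 → v = 29.1 m/s
t = (v − v₀)/a = (29.1 − 39.6)/-1.8 = 5.88 s
Speed at end of phase 2 = 29.1 m/s

29.07 m/s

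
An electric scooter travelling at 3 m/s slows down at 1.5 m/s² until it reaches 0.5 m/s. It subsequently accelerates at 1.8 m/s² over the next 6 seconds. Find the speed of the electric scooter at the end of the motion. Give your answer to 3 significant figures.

11.3 m/s

Phase 1 (decelerating): v₀ = 3.00 m/s, a = -1.5 m/s².
v = v₀ + at → t = (0.5 − 3.00) / -1.5 = 1.67 s
v² = v₀² + 2aΔx → Δx = (0.5² − 3.00²)/(2·-1.5) = 2.92 m

Phase 2 (accelerating): v₀ = 0.500 m/s, a = 1.8 m/s².
v = v₀ + at = 0.500 + (1.8)(6) = 11.3 m/s
Δx = v₀t + ½at² = 0.500·6 + 0.5·1.8·6² = 35.4 m
Final speed = 11.3 m/s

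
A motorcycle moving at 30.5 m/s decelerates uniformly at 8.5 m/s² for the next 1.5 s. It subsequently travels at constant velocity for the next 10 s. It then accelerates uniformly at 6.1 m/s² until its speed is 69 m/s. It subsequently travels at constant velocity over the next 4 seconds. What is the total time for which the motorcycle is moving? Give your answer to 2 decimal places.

Phase 1 (decelerating): v₀ = 30.5 m/s, a = -8.5 m/s².
v = v₀ + at = 30.5 + (-8.5)(1.5) = 17.8 m/s
Δx = v₀t + ½at² = 30.5·1.5 + 0.5·-8.5·1.5² = 36.2 m

Phase 2 (constant speed): v₀ = 17.8 m/s, a = 0 m/s².
v = v₀ + at = 17.8 + (0)(10) = 17.8 m/s
Δx = v₀t + ½at² = 17.8·10 + 0.5·0·10² = 178 m

Phase 3 (accelerating): v₀ = 17.8 m/s, a = 6.1 m/s².
v = v₀ + at → t = (69 − 17.8) / 6.1 = 8.40 s
v² = v₀² + 2aΔx → Δx = (69² − 17.8²)/(2·6.1) = 364 m

Phase 4 (constant speed): v₀ = 69.0 m/s, a = 0 m/s².
v = v₀ + at = 69.0 + (0)(4) = 69.0 m/s
Δx = v₀t + ½at² = 69.0·4 + 0.5·0·4² = 276 m
Total time = 1.50 + 10.0 + 8.40 + 4.00 = 23.9 s

23.90 s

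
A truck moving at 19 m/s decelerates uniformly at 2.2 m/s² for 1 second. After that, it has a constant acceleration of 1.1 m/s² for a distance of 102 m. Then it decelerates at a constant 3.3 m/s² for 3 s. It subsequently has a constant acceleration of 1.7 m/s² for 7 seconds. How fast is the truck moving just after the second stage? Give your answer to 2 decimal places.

22.51 m/s

Phase 1 (decelerating): v₀ = 19.0 m/s, a = -2.2 m/s².
v = v₀ + at = 19.0 + (-2.2)(1) = 16.8 m/s
Δx = v₀t + ½at² = 19.0·1 + 0.5·-2.2·1² = 17.9 m

Phase 2 (accelerating): v₀ = 16.8 m/s, a = 1.1 m/s².
v² = v₀² + 2aΔx = 16.8² + 2·1.1·102 = 507 → v = 22.5 m/s
t = (v − v₀)/a = (22.5 − 16.8)/1.1 = 5.19 s
Speed at end of phase 2 = 22.5 m/s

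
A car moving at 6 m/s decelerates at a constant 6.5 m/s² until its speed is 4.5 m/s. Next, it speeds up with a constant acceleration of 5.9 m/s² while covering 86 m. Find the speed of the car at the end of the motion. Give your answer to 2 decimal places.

Phase 1 (decelerating): v₀ = 6.00 m/s, a = -6.5 m/s².
v = v₀ + at → t = (4.5 − 6.00) / -6.5 = 0.231 s
v² = v₀² + 2aΔx → Δx = (4.5² − 6.00²)/(2·-6.5) = 1.21 m

Phase 2 (accelerating): v₀ = 4.50 m/s, a = 5.9 m/s².
v² = v₀² + 2aΔx = 4.50² + 2·5.9·86 = 1040 → v = 32.2 m/s
t = (v − v₀)/a = (32.2 − 4.50)/5.9 = 4.69 s
Final speed = 32.2 m/s

32.17 m/s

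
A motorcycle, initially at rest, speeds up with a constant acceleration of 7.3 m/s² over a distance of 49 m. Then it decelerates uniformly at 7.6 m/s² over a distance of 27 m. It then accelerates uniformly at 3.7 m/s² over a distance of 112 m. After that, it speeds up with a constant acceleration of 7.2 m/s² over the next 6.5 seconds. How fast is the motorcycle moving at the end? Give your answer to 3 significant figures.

80.5 m/s

Phase 1 (accelerating): v₀ = 0 m/s, a = 7.3 m/s².
v² = v₀² + 2aΔx = 0² + 2·7.3·49 = 715 → v = 26.7 m/s
t = (v − v₀)/a = (26.7 − 0)/7.3 = 3.66 s

Phase 2 (decelerating): v₀ = 26.7 m/s, a = -7.6 m/s².
v² = v₀² + 2aΔx = 26.7² + 2·-7.6·27 = 305 → v = 17.5 m/s
t = (v − v₀)/a = (17.5 − 26.7)/-7.6 = 1.22 s

Phase 3 (accelerating): v₀ = 17.5 m/s, a = 3.7 m/s².
v² = v₀² + 2aΔx = 17.5² + 2·3.7·112 = 1130 → v = 33.7 m/s
t = (v − v₀)/a = (33.7 − 17.5)/3.7 = 4.38 s

Phase 4 (accelerating): v₀ = 33.7 m/s, a = 7.2 m/s².
v = v₀ + at = 33.7 + (7.2)(6.5) = 80.5 m/s
Δx = v₀t + ½at² = 33.7·6.5 + 0.5·7.2·6.5² = 371 m
Final speed = 80.5 m/s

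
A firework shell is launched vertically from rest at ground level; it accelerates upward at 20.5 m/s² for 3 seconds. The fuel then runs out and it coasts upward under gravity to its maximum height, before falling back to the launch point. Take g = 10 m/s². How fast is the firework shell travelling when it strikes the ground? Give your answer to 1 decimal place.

Phase 1 (powered ascent): v₀ = 0 m/s, a = 20.5 m/s².
v = v₀ + at = 0 + (20.5)(3) = 61.5 m/s
Δx = v₀t + ½at² = 0·3 + 0.5·20.5·3² = 92.2 m

Phase 2 (coasting upward): v₀ = 61.5 m/s, a = -10 m/s².
v = v₀ + at → t = (0 − 61.5) / -10 = 6.15 s
v² = v₀² + 2aΔx → Δx = (0² − 61.5²)/(2·-10) = 189 m

Phase 3 (free fall): v₀ = 0 m/s, a = -10 m/s².
Falls 281 m from rest: t = √(2·281/10) = 7.50 s; v = g·t = 75.0 m/s.
Impact speed = 75.0 m/s

75.0 m/s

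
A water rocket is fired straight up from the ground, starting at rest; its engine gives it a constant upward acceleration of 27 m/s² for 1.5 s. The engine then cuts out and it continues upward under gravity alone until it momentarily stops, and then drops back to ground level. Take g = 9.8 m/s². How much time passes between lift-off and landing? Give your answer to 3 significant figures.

Phase 1 (powered ascent): v₀ = 0 m/s, a = 27 m/s².
v = v₀ + at = 0 + (27)(1.5) = 40.5 m/s
Δx = v₀t + ½at² = 0·1.5 + 0.5·27·1.5² = 30.4 m

Phase 2 (coasting upward): v₀ = 40.5 m/s, a = -9.8 m/s².
v = v₀ + at → t = (0 − 40.5) / -9.8 = 4.13 s
v² = v₀² + 2aΔx → Δx = (0² − 40.5²)/(2·-9.8) = 83.7 m

Phase 3 (free fall): v₀ = 0 m/s, a = -9.8 m/s².
Falls 114 m from rest: t = √(2·114/9.8) = 4.82 s; v = g·t = 47.3 m/s.
Total time = 1.50 + 4.13 + 4.82 = 10.5 s

10.5 s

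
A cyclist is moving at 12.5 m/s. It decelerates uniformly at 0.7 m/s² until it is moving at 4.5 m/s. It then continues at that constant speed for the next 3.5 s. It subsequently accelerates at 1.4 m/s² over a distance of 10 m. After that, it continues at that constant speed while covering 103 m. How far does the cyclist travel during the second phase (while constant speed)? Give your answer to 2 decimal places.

Phase 1 (decelerating): v₀ = 12.5 m/s, a = -0.7 m/s².
v = v₀ + at → t = (4.5 − 12.5) / -0.7 = 11.4 s
v² = v₀² + 2aΔx → Δx = (4.5² − 12.5²)/(2·-0.7) = 97.1 m

Phase 2 (constant speed): v₀ = 4.50 m/s, a = 0 m/s².
v = v₀ + at = 4.50 + (0)(3.5) = 4.50 m/s
Δx = v₀t + ½at² = 4.50·3.5 + 0.5·0·3.5² = 15.8 m
Distance in phase 2 = 15.8 m

15.75 m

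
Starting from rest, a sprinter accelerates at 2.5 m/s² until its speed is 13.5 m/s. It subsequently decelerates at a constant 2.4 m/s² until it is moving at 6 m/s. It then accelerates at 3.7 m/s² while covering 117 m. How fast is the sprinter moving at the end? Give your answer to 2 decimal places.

Phase 1 (accelerating): v₀ = 0 m/s, a = 2.5 m/s².
v = v₀ + at → t = (13.5 − 0) / 2.5 = 5.40 s
v² = v₀² + 2aΔx → Δx = (13.5² − 0²)/(2·2.5) = 36.5 m

Phase 2 (decelerating): v₀ = 13.5 m/s, a = -2.4 m/s².
v = v₀ + at → t = (6 − 13.5) / -2.4 = 3.12 s
v² = v₀² + 2aΔx → Δx = (6² − 13.5²)/(2·-2.4) = 30.5 m

Phase 3 (accelerating): v₀ = 6.00 m/s, a = 3.7 m/s².
v² = v₀² + 2aΔx = 6.00² + 2·3.7·117 = 902 → v = 30.0 m/s
t = (v − v₀)/a = (30.0 − 6.00)/3.7 = 6.49 s
Final speed = 30.0 m/s

30.03 m/s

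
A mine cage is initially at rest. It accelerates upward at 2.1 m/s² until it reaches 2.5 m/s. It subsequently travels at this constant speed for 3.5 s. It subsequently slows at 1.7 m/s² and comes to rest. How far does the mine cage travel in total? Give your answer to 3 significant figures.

12.1 m

Phase 1 (accelerating): v₀ = 0 m/s, a = 2.1 m/s².
v = v₀ + at → t = (2.5 − 0) / 2.1 = 1.19 s
v² = v₀² + 2aΔx → Δx = (2.5² − 0²)/(2·2.1) = 1.49 m

Phase 2 (constant speed): v₀ = 2.50 m/s, a = 0 m/s².
v = v₀ + at = 2.50 + (0)(3.5) = 2.50 m/s
Δx = v₀t + ½at² = 2.50·3.5 + 0.5·0·3.5² = 8.75 m

Phase 3 (decelerating): v₀ = 2.50 m/s, a = -1.7 m/s².
v = v₀ + at → t = (0 − 2.50) / -1.7 = 1.47 s
v² = v₀² + 2aΔx → Δx = (0² − 2.50²)/(2·-1.7) = 1.84 m
Total distance = 1.49 + 8.75 + 1.84 = 12.1 m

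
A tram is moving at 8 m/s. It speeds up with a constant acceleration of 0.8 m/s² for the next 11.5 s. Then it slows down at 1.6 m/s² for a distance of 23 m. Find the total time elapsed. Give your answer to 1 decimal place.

12.9 s

Phase 1 (accelerating): v₀ = 8.00 m/s, a = 0.8 m/s².
v = v₀ + at = 8.00 + (0.8)(11.5) = 17.2 m/s
Δx = v₀t + ½at² = 8.00·11.5 + 0.5·0.8·11.5² = 145 m

Phase 2 (decelerating): v₀ = 17.2 m/s, a = -1.6 m/s².
v² = v₀² + 2aΔx = 17.2² + 2·-1.6·23 = 222 → v = 14.9 m/s
t = (v − v₀)/a = (14.9 − 17.2)/-1.6 = 1.43 s
Total time = 11.5 + 1.43 = 12.9 s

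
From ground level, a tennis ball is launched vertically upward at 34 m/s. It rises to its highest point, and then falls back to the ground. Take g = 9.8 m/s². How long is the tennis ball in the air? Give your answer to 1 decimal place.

Phase 1 (rising): v₀ = 34.0 m/s, a = -9.8 m/s².
v = v₀ + at → t = (0 − 34.0) / -9.8 = 3.47 s
v² = v₀² + 2aΔx → Δx = (0² − 34.0²)/(2·-9.8) = 59.0 m

Phase 2 (falling): v₀ = 0 m/s, a = -9.8 m/s².
Falls 59.0 m from rest: t = √(2·59.0/9.8) = 3.47 s; v = g·t = 34.0 m/s.
Total time = 3.47 + 3.47 = 6.94 s

6.9 s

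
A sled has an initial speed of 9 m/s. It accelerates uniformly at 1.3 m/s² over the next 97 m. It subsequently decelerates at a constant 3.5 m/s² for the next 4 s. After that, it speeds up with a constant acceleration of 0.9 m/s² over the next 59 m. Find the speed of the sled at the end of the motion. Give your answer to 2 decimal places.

11.15 m/s

Phase 1 (accelerating): v₀ = 9.00 m/s, a = 1.3 m/s².
v² = v₀² + 2aΔx = 9.00² + 2·1.3·97 = 333 → v = 18.3 m/s
t = (v − v₀)/a = (18.3 − 9.00)/1.3 = 7.12 s

Phase 2 (decelerating): v₀ = 18.3 m/s, a = -3.5 m/s².
v = v₀ + at = 18.3 + (-3.5)(4) = 4.25 m/s
Δx = v₀t + ½at² = 18.3·4 + 0.5·-3.5·4² = 45.0 m

Phase 3 (accelerating): v₀ = 4.25 m/s, a = 0.9 m/s².
v² = v₀² + 2aΔx = 4.25² + 2·0.9·59 = 124 → v = 11.1 m/s
t = (v − v₀)/a = (11.1 − 4.25)/0.9 = 7.66 s
Final speed = 11.1 m/s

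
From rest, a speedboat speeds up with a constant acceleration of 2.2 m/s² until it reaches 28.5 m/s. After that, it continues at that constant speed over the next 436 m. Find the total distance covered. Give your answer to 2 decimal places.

620.60 m

Phase 1 (accelerating): v₀ = 0 m/s, a = 2.2 m/s².
v = v₀ + at → t = (28.5 − 0) / 2.2 = 13.0 s
v² = v₀² + 2aΔx → Δx = (28.5² − 0²)/(2·2.2) = 185 m

Phase 2 (constant speed): v₀ = 28.5 m/s, a = 0 m/s².
Constant speed: t = d/v = 436/28.5 = 15.3 s
Total distance = 185 + 436 = 621 m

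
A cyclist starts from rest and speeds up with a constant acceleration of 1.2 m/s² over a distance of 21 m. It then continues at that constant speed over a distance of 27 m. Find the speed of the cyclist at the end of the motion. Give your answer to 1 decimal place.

7.1 m/s

Phase 1 (accelerating): v₀ = 0 m/s, a = 1.2 m/s².
v² = v₀² + 2aΔx = 0² + 2·1.2·21 = 50.4 → v = 7.10 m/s
t = (v − v₀)/a = (7.10 − 0)/1.2 = 5.92 s

Phase 2 (constant speed): v₀ = 7.10 m/s, a = 0 m/s².
Constant speed: t = d/v = 27/7.10 = 3.80 s
Final speed = 7.10 m/s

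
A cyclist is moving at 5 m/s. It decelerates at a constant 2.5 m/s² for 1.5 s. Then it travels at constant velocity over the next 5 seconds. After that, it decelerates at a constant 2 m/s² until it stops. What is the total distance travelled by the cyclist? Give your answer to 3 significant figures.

11.3 m

Phase 1 (decelerating): v₀ = 5.00 m/s, a = -2.5 m/s².
v = v₀ + at = 5.00 + (-2.5)(1.5) = 1.25 m/s
Δx = v₀t + ½at² = 5.00·1.5 + 0.5·-2.5·1.5² = 4.69 m

Phase 2 (constant speed): v₀ = 1.25 m/s, a = 0 m/s².
v = v₀ + at = 1.25 + (0)(5) = 1.25 m/s
Δx = v₀t + ½at² = 1.25·5 + 0.5·0·5² = 6.25 m

Phase 3 (decelerating): v₀ = 1.25 m/s, a = -2 m/s².
v = v₀ + at → t = (0 − 1.25) / -2 = 0.625 s
v² = v₀² + 2aΔx → Δx = (0² − 1.25²)/(2·-2) = 0.391 m
Total distance = 4.69 + 6.25 + 0.391 = 11.3 m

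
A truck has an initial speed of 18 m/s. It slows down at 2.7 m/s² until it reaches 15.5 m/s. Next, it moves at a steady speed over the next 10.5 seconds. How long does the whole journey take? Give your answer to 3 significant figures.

Phase 1 (decelerating): v₀ = 18.0 m/s, a = -2.7 m/s².
v = v₀ + at → t = (15.5 − 18.0) / -2.7 = 0.926 s
v² = v₀² + 2aΔx → Δx = (15.5² − 18.0²)/(2·-2.7) = 15.5 m

Phase 2 (constant speed): v₀ = 15.5 m/s, a = 0 m/s².
v = v₀ + at = 15.5 + (0)(10.5) = 15.5 m/s
Δx = v₀t + ½at² = 15.5·10.5 + 0.5·0·10.5² = 163 m
Total time = 0.926 + 10.5 = 11.4 s

11.4 s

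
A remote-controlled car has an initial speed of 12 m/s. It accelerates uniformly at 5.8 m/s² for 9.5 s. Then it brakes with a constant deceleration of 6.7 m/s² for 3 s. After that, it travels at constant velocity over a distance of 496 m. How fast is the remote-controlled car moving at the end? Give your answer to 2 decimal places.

47.00 m/s

Phase 1 (accelerating): v₀ = 12.0 m/s, a = 5.8 m/s².
v = v₀ + at = 12.0 + (5.8)(9.5) = 67.1 m/s
Δx = v₀t + ½at² = 12.0·9.5 + 0.5·5.8·9.5² = 376 m

Phase 2 (decelerating): v₀ = 67.1 m/s, a = -6.7 m/s².
v = v₀ + at = 67.1 + (-6.7)(3) = 47.0 m/s
Δx = v₀t + ½at² = 67.1·3 + 0.5·-6.7·3² = 171 m

Phase 3 (constant speed): v₀ = 47.0 m/s, a = 0 m/s².
Constant speed: t = d/v = 496/47.0 = 10.6 s
Final speed = 47.0 m/s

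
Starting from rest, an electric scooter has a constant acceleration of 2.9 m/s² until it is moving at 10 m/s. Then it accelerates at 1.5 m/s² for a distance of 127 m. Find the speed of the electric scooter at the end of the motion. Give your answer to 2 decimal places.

21.93 m/s

Phase 1 (accelerating): v₀ = 0 m/s, a = 2.9 m/s².
v = v₀ + at → t = (10 − 0) / 2.9 = 3.45 s
v² = v₀² + 2aΔx → Δx = (10² − 0²)/(2·2.9) = 17.2 m

Phase 2 (accelerating): v₀ = 10.0 m/s, a = 1.5 m/s².
v² = v₀² + 2aΔx = 10.0² + 2·1.5·127 = 481 → v = 21.9 m/s
t = (v − v₀)/a = (21.9 − 10.0)/1.5 = 7.95 s
Final speed = 21.9 m/s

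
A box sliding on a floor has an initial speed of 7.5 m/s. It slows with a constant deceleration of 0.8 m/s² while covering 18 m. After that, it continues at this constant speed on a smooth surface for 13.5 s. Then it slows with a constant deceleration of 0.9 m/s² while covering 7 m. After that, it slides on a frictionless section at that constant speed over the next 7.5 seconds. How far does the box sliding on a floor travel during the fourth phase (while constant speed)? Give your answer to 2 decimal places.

Phase 1 (decelerating): v₀ = 7.50 m/s, a = -0.8 m/s².
v² = v₀² + 2aΔx = 7.50² + 2·-0.8·18 = 27.4 → v = 5.24 m/s
t = (v − v₀)/a = (5.24 − 7.50)/-0.8 = 2.83 s

Phase 2 (constant speed): v₀ = 5.24 m/s, a = 0 m/s².
v = v₀ + at = 5.24 + (0)(13.5) = 5.24 m/s
Δx = v₀t + ½at² = 5.24·13.5 + 0.5·0·13.5² = 70.7 m

Phase 3 (decelerating): v₀ = 5.24 m/s, a = -0.9 m/s².
v² = v₀² + 2aΔx = 5.24² + 2·-0.9·7 = 14.8 → v = 3.85 m/s
t = (v − v₀)/a = (3.85 − 5.24)/-0.9 = 1.54 s

Phase 4 (constant speed): v₀ = 3.85 m/s, a = 0 m/s².
v = v₀ + at = 3.85 + (0)(7.5) = 3.85 m/s
Δx = v₀t + ½at² = 3.85·7.5 + 0.5·0·7.5² = 28.9 m
Distance in phase 4 = 28.9 m

28.90 m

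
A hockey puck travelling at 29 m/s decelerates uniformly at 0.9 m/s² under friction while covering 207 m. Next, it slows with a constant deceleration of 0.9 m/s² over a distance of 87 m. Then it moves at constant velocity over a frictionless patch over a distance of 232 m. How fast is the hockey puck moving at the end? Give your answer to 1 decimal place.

17.7 m/s

Phase 1 (decelerating): v₀ = 29.0 m/s, a = -0.9 m/s².
v² = v₀² + 2aΔx = 29.0² + 2·-0.9·207 = 468 → v = 21.6 m/s
t = (v − v₀)/a = (21.6 − 29.0)/-0.9 = 8.17 s

Phase 2 (decelerating): v₀ = 21.6 m/s, a = -0.9 m/s².
v² = v₀² + 2aΔx = 21.6² + 2·-0.9·87 = 312 → v = 17.7 m/s
t = (v − v₀)/a = (17.7 − 21.6)/-0.9 = 4.43 s

Phase 3 (constant speed): v₀ = 17.7 m/s, a = 0 m/s².
Constant speed: t = d/v = 232/17.7 = 13.1 s
Final speed = 17.7 m/s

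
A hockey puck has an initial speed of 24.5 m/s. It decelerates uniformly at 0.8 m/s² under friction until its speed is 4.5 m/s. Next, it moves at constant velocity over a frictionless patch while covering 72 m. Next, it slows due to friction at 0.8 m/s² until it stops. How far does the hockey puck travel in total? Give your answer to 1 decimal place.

Phase 1 (decelerating): v₀ = 24.5 m/s, a = -0.8 m/s².
v = v₀ + at → t = (4.5 − 24.5) / -0.8 = 25.0 s
v² = v₀² + 2aΔx → Δx = (4.5² − 24.5²)/(2·-0.8) = 362 m

Phase 2 (constant speed): v₀ = 4.50 m/s, a = 0 m/s².
Constant speed: t = d/v = 72/4.50 = 16.0 s

Phase 3 (decelerating): v₀ = 4.50 m/s, a = -0.8 m/s².
v = v₀ + at → t = (0 − 4.50) / -0.8 = 5.62 s
v² = v₀² + 2aΔx → Δx = (0² − 4.50²)/(2·-0.8) = 12.7 m
Total distance = 362 + 72.0 + 12.7 = 447 m

447.2 m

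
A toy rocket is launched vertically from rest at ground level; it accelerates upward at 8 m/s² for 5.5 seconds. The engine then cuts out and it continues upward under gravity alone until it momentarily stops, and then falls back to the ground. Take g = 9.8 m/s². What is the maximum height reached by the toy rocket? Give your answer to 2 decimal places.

219.78 m

Phase 1 (powered ascent): v₀ = 0 m/s, a = 8 m/s².
v = v₀ + at = 0 + (8)(5.5) = 44.0 m/s
Δx = v₀t + ½at² = 0·5.5 + 0.5·8·5.5² = 121 m

Phase 2 (coasting upward): v₀ = 44.0 m/s, a = -9.8 m/s².
v = v₀ + at → t = (0 − 44.0) / -9.8 = 4.49 s
v² = v₀² + 2aΔx → Δx = (0² − 44.0²)/(2·-9.8) = 98.8 m
Maximum height = 121 + 98.8 = 220 m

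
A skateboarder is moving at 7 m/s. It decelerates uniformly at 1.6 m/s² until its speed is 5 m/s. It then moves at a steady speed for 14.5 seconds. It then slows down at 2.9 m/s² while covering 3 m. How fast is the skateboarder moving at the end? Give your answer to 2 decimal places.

Phase 1 (decelerating): v₀ = 7.00 m/s, a = -1.6 m/s².
v = v₀ + at → t = (5 − 7.00) / -1.6 = 1.25 s
v² = v₀² + 2aΔx → Δx = (5² − 7.00²)/(2·-1.6) = 7.50 m

Phase 2 (constant speed): v₀ = 5.00 m/s, a = 0 m/s².
v = v₀ + at = 5.00 + (0)(14.5) = 5.00 m/s
Δx = v₀t + ½at² = 5.00·14.5 + 0.5·0·14.5² = 72.5 m

Phase 3 (decelerating): v₀ = 5.00 m/s, a = -2.9 m/s².
v² = v₀² + 2aΔx = 5.00² + 2·-2.9·3 = 7.60 → v = 2.76 m/s
t = (v − v₀)/a = (2.76 − 5.00)/-2.9 = 0.774 s
Final speed = 2.76 m/s

2.76 m/s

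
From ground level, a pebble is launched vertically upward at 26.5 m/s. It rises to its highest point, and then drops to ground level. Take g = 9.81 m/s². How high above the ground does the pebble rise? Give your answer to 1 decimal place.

35.8 m

Phase 1 (rising): v₀ = 26.5 m/s, a = -9.81 m/s².
v = v₀ + at → t = (0 − 26.5) / -9.81 = 2.70 s
v² = v₀² + 2aΔx → Δx = (0² − 26.5²)/(2·-9.81) = 35.8 m
Maximum height = 35.8 m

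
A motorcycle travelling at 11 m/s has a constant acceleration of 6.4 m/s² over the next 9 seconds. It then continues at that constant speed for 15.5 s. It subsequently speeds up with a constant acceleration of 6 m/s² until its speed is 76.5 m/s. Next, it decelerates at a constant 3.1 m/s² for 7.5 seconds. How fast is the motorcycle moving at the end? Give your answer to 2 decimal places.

53.25 m/s

Phase 1 (accelerating): v₀ = 11.0 m/s, a = 6.4 m/s².
v = v₀ + at = 11.0 + (6.4)(9) = 68.6 m/s
Δx = v₀t + ½at² = 11.0·9 + 0.5·6.4·9² = 358 m

Phase 2 (constant speed): v₀ = 68.6 m/s, a = 0 m/s².
v = v₀ + at = 68.6 + (0)(15.5) = 68.6 m/s
Δx = v₀t + ½at² = 68.6·15.5 + 0.5·0·15.5² = 1060 m

Phase 3 (accelerating): v₀ = 68.6 m/s, a = 6 m/s².
v = v₀ + at → t = (76.5 − 68.6) / 6 = 1.32 s
v² = v₀² + 2aΔx → Δx = (76.5² − 68.6²)/(2·6) = 95.5 m

Phase 4 (decelerating): v₀ = 76.5 m/s, a = -3.1 m/s².
v = v₀ + at = 76.5 + (-3.1)(7.5) = 53.2 m/s
Δx = v₀t + ½at² = 76.5·7.5 + 0.5·-3.1·7.5² = 487 m
Final speed = 53.2 m/s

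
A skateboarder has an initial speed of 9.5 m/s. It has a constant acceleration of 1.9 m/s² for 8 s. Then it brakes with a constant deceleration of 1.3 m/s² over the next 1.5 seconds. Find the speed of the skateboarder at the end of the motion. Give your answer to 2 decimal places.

Phase 1 (accelerating): v₀ = 9.50 m/s, a = 1.9 m/s².
v = v₀ + at = 9.50 + (1.9)(8) = 24.7 m/s
Δx = v₀t + ½at² = 9.50·8 + 0.5·1.9·8² = 137 m

Phase 2 (decelerating): v₀ = 24.7 m/s, a = -1.3 m/s².
v = v₀ + at = 24.7 + (-1.3)(1.5) = 22.8 m/s
Δx = v₀t + ½at² = 24.7·1.5 + 0.5·-1.3·1.5² = 35.6 m
Final speed = 22.8 m/s

22.75 m/s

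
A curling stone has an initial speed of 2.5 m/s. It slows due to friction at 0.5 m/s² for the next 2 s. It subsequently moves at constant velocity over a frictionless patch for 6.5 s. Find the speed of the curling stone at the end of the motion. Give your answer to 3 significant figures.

Phase 1 (decelerating): v₀ = 2.50 m/s, a = -0.5 m/s².
v = v₀ + at = 2.50 + (-0.5)(2) = 1.50 m/s
Δx = v₀t + ½at² = 2.50·2 + 0.5·-0.5·2² = 4.00 m

Phase 2 (constant speed): v₀ = 1.50 m/s, a = 0 m/s².
v = v₀ + at = 1.50 + (0)(6.5) = 1.50 m/s
Δx = v₀t + ½at² = 1.50·6.5 + 0.5·0·6.5² = 9.75 m
Final speed = 1.50 m/s

1.50 m/s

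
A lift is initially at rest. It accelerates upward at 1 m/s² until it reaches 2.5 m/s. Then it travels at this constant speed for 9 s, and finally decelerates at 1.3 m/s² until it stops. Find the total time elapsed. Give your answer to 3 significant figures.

Phase 1 (accelerating): v₀ = 0 m/s, a = 1 m/s².
v = v₀ + at → t = (2.5 − 0) / 1 = 2.50 s
v² = v₀² + 2aΔx → Δx = (2.5² − 0²)/(2·1) = 3.12 m

Phase 2 (constant speed): v₀ = 2.50 m/s, a = 0 m/s².
v = v₀ + at = 2.50 + (0)(9) = 2.50 m/s
Δx = v₀t + ½at² = 2.50·9 + 0.5·0·9² = 22.5 m

Phase 3 (decelerating): v₀ = 2.50 m/s, a = -1.3 m/s².
v = v₀ + at → t = (0 − 2.50) / -1.3 = 1.92 s
v² = v₀² + 2aΔx → Δx = (0² − 2.50²)/(2·-1.3) = 2.40 m
Total time = 2.50 + 9.00 + 1.92 = 13.4 s

13.4 s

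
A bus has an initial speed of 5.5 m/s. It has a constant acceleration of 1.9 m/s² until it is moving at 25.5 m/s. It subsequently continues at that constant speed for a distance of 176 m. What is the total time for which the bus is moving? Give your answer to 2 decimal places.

Phase 1 (accelerating): v₀ = 5.50 m/s, a = 1.9 m/s².
v = v₀ + at → t = (25.5 − 5.50) / 1.9 = 10.5 s
v² = v₀² + 2aΔx → Δx = (25.5² − 5.50²)/(2·1.9) = 163 m

Phase 2 (constant speed): v₀ = 25.5 m/s, a = 0 m/s².
Constant speed: t = d/v = 176/25.5 = 6.90 s
Total time = 10.5 + 6.90 = 17.4 s

17.43 s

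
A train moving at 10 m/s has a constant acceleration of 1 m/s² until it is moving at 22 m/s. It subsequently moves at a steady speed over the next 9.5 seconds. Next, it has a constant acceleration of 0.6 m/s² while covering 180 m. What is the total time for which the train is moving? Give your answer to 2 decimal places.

28.93 s

Phase 1 (accelerating): v₀ = 10.0 m/s, a = 1 m/s².
v = v₀ + at → t = (22 − 10.0) / 1 = 12.0 s
v² = v₀² + 2aΔx → Δx = (22² − 10.0²)/(2·1) = 192 m

Phase 2 (constant speed): v₀ = 22.0 m/s, a = 0 m/s².
v = v₀ + at = 22.0 + (0)(9.5) = 22.0 m/s
Δx = v₀t + ½at² = 22.0·9.5 + 0.5·0·9.5² = 209 m

Phase 3 (accelerating): v₀ = 22.0 m/s, a = 0.6 m/s².
v² = v₀² + 2aΔx = 22.0² + 2·0.6·180 = 700 → v = 26.5 m/s
t = (v − v₀)/a = (26.5 − 22.0)/0.6 = 7.43 s
Total time = 12.0 + 9.50 + 7.43 = 28.9 s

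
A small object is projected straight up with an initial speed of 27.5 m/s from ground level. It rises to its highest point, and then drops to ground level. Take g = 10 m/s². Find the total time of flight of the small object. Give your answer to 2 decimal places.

5.50 s

Phase 1 (rising): v₀ = 27.5 m/s, a = -10 m/s².
v = v₀ + at → t = (0 − 27.5) / -10 = 2.75 s
v² = v₀² + 2aΔx → Δx = (0² − 27.5²)/(2·-10) = 37.8 m

Phase 2 (falling): v₀ = 0 m/s, a = -10 m/s².
Falls 37.8 m from rest: t = √(2·37.8/10) = 2.75 s; v = g·t = 27.5 m/s.
Total time = 2.75 + 2.75 = 5.50 s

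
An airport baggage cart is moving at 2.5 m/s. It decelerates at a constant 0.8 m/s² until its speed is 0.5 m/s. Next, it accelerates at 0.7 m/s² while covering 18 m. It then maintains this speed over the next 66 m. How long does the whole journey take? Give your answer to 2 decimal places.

Phase 1 (decelerating): v₀ = 2.50 m/s, a = -0.8 m/s².
v = v₀ + at → t = (0.5 − 2.50) / -0.8 = 2.50 s
v² = v₀² + 2aΔx → Δx = (0.5² − 2.50²)/(2·-0.8) = 3.75 m

Phase 2 (accelerating): v₀ = 0.500 m/s, a = 0.7 m/s².
v² = v₀² + 2aΔx = 0.500² + 2·0.7·18 = 25.4 → v = 5.04 m/s
t = (v − v₀)/a = (5.04 − 0.500)/0.7 = 6.49 s

Phase 3 (constant speed): v₀ = 5.04 m/s, a = 0 m/s².
Constant speed: t = d/v = 66/5.04 = 13.1 s
Total time = 2.50 + 6.49 + 13.1 = 22.1 s

22.08 s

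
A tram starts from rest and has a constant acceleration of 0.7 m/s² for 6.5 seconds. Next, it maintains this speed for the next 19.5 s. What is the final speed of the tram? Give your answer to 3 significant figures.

4.55 m/s

Phase 1 (accelerating): v₀ = 0 m/s, a = 0.7 m/s².
v = v₀ + at = 0 + (0.7)(6.5) = 4.55 m/s
Δx = v₀t + ½at² = 0·6.5 + 0.5·0.7·6.5² = 14.8 m

Phase 2 (constant speed): v₀ = 4.55 m/s, a = 0 m/s².
v = v₀ + at = 4.55 + (0)(19.5) = 4.55 m/s
Δx = v₀t + ½at² = 4.55·19.5 + 0.5·0·19.5² = 88.7 m
Final speed = 4.55 m/s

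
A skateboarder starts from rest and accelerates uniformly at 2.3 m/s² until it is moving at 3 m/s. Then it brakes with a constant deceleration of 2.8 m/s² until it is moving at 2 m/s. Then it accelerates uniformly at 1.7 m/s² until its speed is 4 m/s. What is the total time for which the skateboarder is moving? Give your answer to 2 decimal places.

2.84 s

Phase 1 (accelerating): v₀ = 0 m/s, a = 2.3 m/s².
v = v₀ + at → t = (3 − 0) / 2.3 = 1.30 s
v² = v₀² + 2aΔx → Δx = (3² − 0²)/(2·2.3) = 1.96 m

Phase 2 (decelerating): v₀ = 3.00 m/s, a = -2.8 m/s².
v = v₀ + at → t = (2 − 3.00) / -2.8 = 0.357 s
v² = v₀² + 2aΔx → Δx = (2² − 3.00²)/(2·-2.8) = 0.893 m

Phase 3 (accelerating): v₀ = 2.00 m/s, a = 1.7 m/s².
v = v₀ + at → t = (4 − 2.00) / 1.7 = 1.18 s
v² = v₀² + 2aΔx → Δx = (4² − 2.00²)/(2·1.7) = 3.53 m
Total time = 1.30 + 0.357 + 1.18 = 2.84 s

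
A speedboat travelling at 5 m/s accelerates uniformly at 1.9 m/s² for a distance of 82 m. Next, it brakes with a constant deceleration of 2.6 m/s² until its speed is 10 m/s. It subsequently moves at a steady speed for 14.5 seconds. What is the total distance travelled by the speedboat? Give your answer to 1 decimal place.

272.5 m

Phase 1 (accelerating): v₀ = 5.00 m/s, a = 1.9 m/s².
v² = v₀² + 2aΔx = 5.00² + 2·1.9·82 = 337 → v = 18.3 m/s
t = (v − v₀)/a = (18.3 − 5.00)/1.9 = 7.02 s

Phase 2 (decelerating): v₀ = 18.3 m/s, a = -2.6 m/s².
v = v₀ + at → t = (10 − 18.3) / -2.6 = 3.21 s
v² = v₀² + 2aΔx → Δx = (10² − 18.3²)/(2·-2.6) = 45.5 m

Phase 3 (constant speed): v₀ = 10.0 m/s, a = 0 m/s².
v = v₀ + at = 10.0 + (0)(14.5) = 10.0 m/s
Δx = v₀t + ½at² = 10.0·14.5 + 0.5·0·14.5² = 145 m
Total distance = 82.0 + 45.5 + 145 = 272 m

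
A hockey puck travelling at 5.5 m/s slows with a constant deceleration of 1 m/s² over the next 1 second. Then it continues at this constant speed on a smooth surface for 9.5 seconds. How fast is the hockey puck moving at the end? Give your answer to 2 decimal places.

4.50 m/s

Phase 1 (decelerating): v₀ = 5.50 m/s, a = -1 m/s².
v = v₀ + at = 5.50 + (-1)(1) = 4.50 m/s
Δx = v₀t + ½at² = 5.50·1 + 0.5·-1·1² = 5.00 m

Phase 2 (constant speed): v₀ = 4.50 m/s, a = 0 m/s².
v = v₀ + at = 4.50 + (0)(9.5) = 4.50 m/s
Δx = v₀t + ½at² = 4.50·9.5 + 0.5·0·9.5² = 42.8 m
Final speed = 4.50 m/s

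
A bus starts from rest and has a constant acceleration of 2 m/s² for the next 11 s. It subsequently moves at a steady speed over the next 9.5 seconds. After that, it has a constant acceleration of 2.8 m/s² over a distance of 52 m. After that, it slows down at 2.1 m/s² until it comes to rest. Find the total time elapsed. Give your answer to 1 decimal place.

35.8 s

Phase 1 (accelerating): v₀ = 0 m/s, a = 2 m/s².
v = v₀ + at = 0 + (2)(11) = 22.0 m/s
Δx = v₀t + ½at² = 0·11 + 0.5·2·11² = 121 m

Phase 2 (constant speed): v₀ = 22.0 m/s, a = 0 m/s².
v = v₀ + at = 22.0 + (0)(9.5) = 22.0 m/s
Δx = v₀t + ½at² = 22.0·9.5 + 0.5·0·9.5² = 209 m

Phase 3 (accelerating): v₀ = 22.0 m/s, a = 2.8 m/s².
v² = v₀² + 2aΔx = 22.0² + 2·2.8·52 = 775 → v = 27.8 m/s
t = (v − v₀)/a = (27.8 − 22.0)/2.8 = 2.09 s

Phase 4 (decelerating): v₀ = 27.8 m/s, a = -2.1 m/s².
v = v₀ + at → t = (0 − 27.8) / -2.1 = 13.3 s
v² = v₀² + 2aΔx → Δx = (0² − 27.8²)/(2·-2.1) = 185 m
Total time = 11.0 + 9.50 + 2.09 + 13.3 = 35.8 s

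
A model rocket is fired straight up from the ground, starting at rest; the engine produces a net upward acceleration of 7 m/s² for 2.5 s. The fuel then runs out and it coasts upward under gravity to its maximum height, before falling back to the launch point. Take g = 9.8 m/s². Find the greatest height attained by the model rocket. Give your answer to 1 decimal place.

37.5 m

Phase 1 (powered ascent): v₀ = 0 m/s, a = 7 m/s².
v = v₀ + at = 0 + (7)(2.5) = 17.5 m/s
Δx = v₀t + ½at² = 0·2.5 + 0.5·7·2.5² = 21.9 m

Phase 2 (coasting upward): v₀ = 17.5 m/s, a = -9.8 m/s².
v = v₀ + at → t = (0 − 17.5) / -9.8 = 1.79 s
v² = v₀² + 2aΔx → Δx = (0² − 17.5²)/(2·-9.8) = 15.6 m
Maximum height = 21.9 + 15.6 = 37.5 m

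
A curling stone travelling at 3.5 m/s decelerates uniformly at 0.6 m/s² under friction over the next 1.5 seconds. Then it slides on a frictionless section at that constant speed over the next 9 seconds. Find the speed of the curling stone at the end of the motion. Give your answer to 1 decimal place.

Phase 1 (decelerating): v₀ = 3.50 m/s, a = -0.6 m/s².
v = v₀ + at = 3.50 + (-0.6)(1.5) = 2.60 m/s
Δx = v₀t + ½at² = 3.50·1.5 + 0.5·-0.6·1.5² = 4.58 m

Phase 2 (constant speed): v₀ = 2.60 m/s, a = 0 m/s².
v = v₀ + at = 2.60 + (0)(9) = 2.60 m/s
Δx = v₀t + ½at² = 2.60·9 + 0.5·0·9² = 23.4 m
Final speed = 2.60 m/s

2.6 m/s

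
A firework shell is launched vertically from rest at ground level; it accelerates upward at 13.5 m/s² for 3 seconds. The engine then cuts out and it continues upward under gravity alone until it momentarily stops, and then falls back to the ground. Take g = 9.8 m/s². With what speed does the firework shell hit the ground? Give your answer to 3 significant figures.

Phase 1 (powered ascent): v₀ = 0 m/s, a = 13.5 m/s².
v = v₀ + at = 0 + (13.5)(3) = 40.5 m/s
Δx = v₀t + ½at² = 0·3 + 0.5·13.5·3² = 60.8 m

Phase 2 (coasting upward): v₀ = 40.5 m/s, a = -9.8 m/s².
v = v₀ + at → t = (0 − 40.5) / -9.8 = 4.13 s
v² = v₀² + 2aΔx → Δx = (0² − 40.5²)/(2·-9.8) = 83.7 m

Phase 3 (free fall): v₀ = 0 m/s, a = -9.8 m/s².
Falls 144 m from rest: t = √(2·144/9.8) = 5.43 s; v = g·t = 53.2 m/s.
Impact speed = 53.2 m/s

53.2 m/s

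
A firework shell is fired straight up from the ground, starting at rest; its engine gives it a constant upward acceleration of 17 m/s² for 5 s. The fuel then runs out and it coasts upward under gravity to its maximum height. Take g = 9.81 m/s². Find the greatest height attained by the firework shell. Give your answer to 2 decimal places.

580.75 m

Phase 1 (powered ascent): v₀ = 0 m/s, a = 17 m/s².
v = v₀ + at = 0 + (17)(5) = 85.0 m/s
Δx = v₀t + ½at² = 0·5 + 0.5·17·5² = 212 m

Phase 2 (coasting upward): v₀ = 85.0 m/s, a = -9.81 m/s².
v = v₀ + at → t = (0 − 85.0) / -9.81 = 8.66 s
v² = v₀² + 2aΔx → Δx = (0² − 85.0²)/(2·-9.81) = 368 m
Maximum height = 212 + 368 = 581 m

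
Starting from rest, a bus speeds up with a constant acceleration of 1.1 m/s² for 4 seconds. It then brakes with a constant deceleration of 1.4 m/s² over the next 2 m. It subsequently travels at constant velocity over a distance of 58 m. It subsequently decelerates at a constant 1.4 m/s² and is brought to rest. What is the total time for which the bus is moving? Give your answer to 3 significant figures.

Phase 1 (accelerating): v₀ = 0 m/s, a = 1.1 m/s².
v = v₀ + at = 0 + (1.1)(4) = 4.40 m/s
Δx = v₀t + ½at² = 0·4 + 0.5·1.1·4² = 8.80 m

Phase 2 (decelerating): v₀ = 4.40 m/s, a = -1.4 m/s².
v² = v₀² + 2aΔx = 4.40² + 2·-1.4·2 = 13.8 → v = 3.71 m/s
t = (v − v₀)/a = (3.71 − 4.40)/-1.4 = 0.493 s

Phase 3 (constant speed): v₀ = 3.71 m/s, a = 0 m/s².
Constant speed: t = d/v = 58/3.71 = 15.6 s

Phase 4 (decelerating): v₀ = 3.71 m/s, a = -1.4 m/s².
v = v₀ + at → t = (0 − 3.71) / -1.4 = 2.65 s
v² = v₀² + 2aΔx → Δx = (0² − 3.71²)/(2·-1.4) = 4.91 m
Total time = 4.00 + 0.493 + 15.6 + 2.65 = 22.8 s

22.8 s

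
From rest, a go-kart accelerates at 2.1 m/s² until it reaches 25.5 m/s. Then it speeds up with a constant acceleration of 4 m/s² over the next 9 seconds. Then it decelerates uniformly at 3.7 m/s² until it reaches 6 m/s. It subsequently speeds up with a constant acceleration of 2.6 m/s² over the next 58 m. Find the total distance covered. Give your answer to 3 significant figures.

1110 m

Phase 1 (accelerating): v₀ = 0 m/s, a = 2.1 m/s².
v = v₀ + at → t = (25.5 − 0) / 2.1 = 12.1 s
v² = v₀² + 2aΔx → Δx = (25.5² − 0²)/(2·2.1) = 155 m

Phase 2 (accelerating): v₀ = 25.5 m/s, a = 4 m/s².
v = v₀ + at = 25.5 + (4)(9) = 61.5 m/s
Δx = v₀t + ½at² = 25.5·9 + 0.5·4·9² = 392 m

Phase 3 (decelerating): v₀ = 61.5 m/s, a = -3.7 m/s².
v = v₀ + at → t = (6 − 61.5) / -3.7 = 15.0 s
v² = v₀² + 2aΔx → Δx = (6² − 61.5²)/(2·-3.7) = 506 m

Phase 4 (accelerating): v₀ = 6.00 m/s, a = 2.6 m/s².
v² = v₀² + 2aΔx = 6.00² + 2·2.6·58 = 338 → v = 18.4 m/s
t = (v − v₀)/a = (18.4 − 6.00)/2.6 = 4.76 s
Total distance = 155 + 392 + 506 + 58.0 = 1110 m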